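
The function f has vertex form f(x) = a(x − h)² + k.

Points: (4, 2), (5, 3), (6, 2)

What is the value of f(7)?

-1

First differences 1, -1; second difference -2 = 2a, so a = -1.
Expanding, the x-coefficient is −2ah = 2h; matching it to the data gives h = 5, and then k = 3.
So f(x) = -1(x − 5)² + 3.
f(7) = -1·2² + 3 = -1.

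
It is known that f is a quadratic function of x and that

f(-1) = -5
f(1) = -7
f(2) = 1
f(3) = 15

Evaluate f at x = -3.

Write f(x) = ax² + bx + c; the 4 given values yield a linear system in the 3 coefficients.
Solving, f(x) = 3x² - x - 9.
Then f(-3) = 21.

21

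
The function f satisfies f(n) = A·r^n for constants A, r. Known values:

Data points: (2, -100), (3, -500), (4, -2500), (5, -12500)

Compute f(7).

Consecutive ratio: -500/(-100) = 5, and -2500/(-500) = 5, so r = 5.
Then A·5^2 = -100 gives A = -4, and f(n) = -4·5^n.
f(7) = -4·5^7 = -312500.

-312500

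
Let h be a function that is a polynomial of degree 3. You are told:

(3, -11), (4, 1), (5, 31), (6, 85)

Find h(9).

Write h(t) = at³ + bt² + ct + d; the 4 given values yield a linear system in the 4 coefficients.
Solving, h(t) = t³ - 3t² - 4t + 1.
Then h(9) = 451.

451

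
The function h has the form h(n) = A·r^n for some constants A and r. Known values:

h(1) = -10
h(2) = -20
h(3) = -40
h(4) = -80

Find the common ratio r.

Consecutive ratio: -20/(-10) = 2, and -40/(-20) = 2, so r = 2.
Then A·2^1 = -10 gives A = -5, and h(n) = -5·2^n.

2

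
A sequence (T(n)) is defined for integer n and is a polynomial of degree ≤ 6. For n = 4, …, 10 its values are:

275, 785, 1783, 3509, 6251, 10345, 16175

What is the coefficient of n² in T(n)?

Write T(n) = an^6 + bn^5 + cn^4 + dn³ + en² + pn + q; the 7 given values yield a linear system in the 7 coefficients.
Solving, the top 2 coefficients vanish, and T(n) = 2n^4 - 4n³ + 2n² - 2n - 5.
The coefficient of n² is 2.

2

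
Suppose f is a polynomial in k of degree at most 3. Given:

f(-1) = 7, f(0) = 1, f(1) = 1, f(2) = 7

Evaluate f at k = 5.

Write f(k) = ak³ + bk² + ck + d; the 4 given values yield a linear system in the 4 coefficients.
Solving, the leading coefficient vanishes, and f(k) = 3k² - 3k + 1.
Then f(5) = 61.

61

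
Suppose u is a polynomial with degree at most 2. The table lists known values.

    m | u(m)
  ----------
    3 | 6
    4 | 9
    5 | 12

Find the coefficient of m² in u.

0

Write u(m) = am² + bm + c; the 3 given values yield a linear system in the 3 coefficients.
Solving, the leading coefficient vanishes, and u(m) = 3m - 3.
The coefficient of m² is 0.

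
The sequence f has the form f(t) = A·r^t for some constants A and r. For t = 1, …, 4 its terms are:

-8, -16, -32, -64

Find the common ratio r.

Consecutive ratio: -16/(-8) = 2, and -32/(-16) = 2, so r = 2.
Then A·2^1 = -8 gives A = -4, and f(t) = -4·2^t.

2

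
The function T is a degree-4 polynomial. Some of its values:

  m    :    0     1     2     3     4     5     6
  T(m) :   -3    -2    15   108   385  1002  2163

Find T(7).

4120

First differences: 1, 17, 93, 277, 617, 1161. Second differences: 16, 76, 184, 340, 544. Third differences: 60, 108, 156, 204. Fourth differences: 48, 48, 48.
Level-4 differences are constant, so T has degree 4.
Extending the table by one column gives the next first difference 1957, so T(7) = 2163 + 1957 = 4120.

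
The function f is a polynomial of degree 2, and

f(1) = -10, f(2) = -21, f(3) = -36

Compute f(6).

-105

Write f(m) = am² + bm + c; the 3 given values yield a linear system in the 3 coefficients.
Solving, f(m) = -2m² - 5m - 3.
Then f(6) = -105.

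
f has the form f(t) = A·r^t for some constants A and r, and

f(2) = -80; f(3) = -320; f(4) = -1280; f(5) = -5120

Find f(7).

Consecutive ratio: -320/(-80) = 4, and -1280/(-320) = 4, so r = 4.
Then A·4^2 = -80 gives A = -5, and f(t) = -5·4^t.
f(7) = -5·4^7 = -81920.

-81920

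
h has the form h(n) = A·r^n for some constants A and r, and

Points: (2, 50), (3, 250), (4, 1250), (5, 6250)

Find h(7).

Consecutive ratio: 250/50 = 5, and 1250/250 = 5, so r = 5.
Then A·5^2 = 50 gives A = 2, and h(n) = 2·5^n.
h(7) = 2·5^7 = 156250.

156250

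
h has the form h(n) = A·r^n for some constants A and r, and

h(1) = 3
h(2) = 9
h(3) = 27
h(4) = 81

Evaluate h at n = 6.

729

Consecutive ratio: 9/3 = 3, and 27/9 = 3, so r = 3.
Then A·3^1 = 3 gives A = 1, and h(n) = 1·3^n.
h(6) = 1·3^6 = 729.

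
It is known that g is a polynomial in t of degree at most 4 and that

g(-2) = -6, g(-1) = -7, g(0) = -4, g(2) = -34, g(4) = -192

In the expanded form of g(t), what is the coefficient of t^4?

Write g(t) = at^4 + bt³ + ct² + dt + e; the 5 given values yield a linear system in the 5 coefficients.
Solving, the leading coefficient vanishes, and g(t) = -2t³ - 4t² + t - 4.
The coefficient of t^4 is 0.

0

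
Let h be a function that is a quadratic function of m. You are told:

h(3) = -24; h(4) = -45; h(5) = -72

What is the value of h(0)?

3

Write h(m) = am² + bm + c; the 3 given values yield a linear system in the 3 coefficients.
Solving, h(m) = -3m² + 3.
Then h(0) = 3.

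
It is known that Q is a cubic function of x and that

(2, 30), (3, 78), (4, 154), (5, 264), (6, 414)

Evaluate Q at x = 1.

First differences: 48, 76, 110, 150. Second differences: 28, 34, 40. Third differences: 6, 6.
Level-3 differences are constant, so Q has degree 3.
Fitting a degree-3 polynomial gives Q(x) = x³ + 5x² + 4x - 6.
Then Q(1) = 4.

4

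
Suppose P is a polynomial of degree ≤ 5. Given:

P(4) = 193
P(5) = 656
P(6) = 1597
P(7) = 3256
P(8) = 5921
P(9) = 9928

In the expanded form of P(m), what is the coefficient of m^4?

First differences: 463, 941, 1659, 2665, 4007. Second differences: 478, 718, 1006, 1342. Third differences: 240, 288, 336. Fourth differences: 48, 48.
Level-4 differences are constant, so P has degree 4.
Fitting a degree-4 polynomial gives P(m) = 2m^4 - 4m³ - 3m² - 4m + 1.
The coefficient of m^4 is 2.

2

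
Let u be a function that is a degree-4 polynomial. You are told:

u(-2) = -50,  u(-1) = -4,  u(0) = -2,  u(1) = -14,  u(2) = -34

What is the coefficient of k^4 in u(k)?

-1

Write u(k) = ak^4 + bk³ + ck² + dk + e; the 5 given values yield a linear system in the 5 coefficients.
Solving, u(k) = -k^4 + 3k³ - 6k² - 8k - 2.
The coefficient of k^4 is -1.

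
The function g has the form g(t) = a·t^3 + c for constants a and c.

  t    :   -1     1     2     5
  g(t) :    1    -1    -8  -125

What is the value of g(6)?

From g(-1) = 1 and g(1) = -1: -1a + c = 1 and 1a + c = -1.
Subtracting: 2a = -2, so a = -1; then c = 1 − (-1)·(-1) = 0.
So g(t) = -1t³ + 0, and g(6) = -216.

-216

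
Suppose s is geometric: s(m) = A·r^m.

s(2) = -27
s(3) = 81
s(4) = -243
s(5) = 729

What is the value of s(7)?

Consecutive ratio: 81/(-27) = -3, and -243/81 = -3, so r = -3.
Then A·(-3)^2 = -27 gives A = -3, and s(m) = -3·(-3)^m.
s(7) = -3·(-3)^7 = 6561.

6561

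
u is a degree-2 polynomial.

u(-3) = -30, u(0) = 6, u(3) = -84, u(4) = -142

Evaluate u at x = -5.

Write u(x) = ax² + bx + c; the 4 given values yield a linear system in the 3 coefficients.
Solving, u(x) = -7x² - 9x + 6.
Then u(-5) = -124.

-124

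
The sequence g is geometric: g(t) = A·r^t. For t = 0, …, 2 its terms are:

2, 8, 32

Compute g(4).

Consecutive ratio: 8/2 = 4, and 32/8 = 4, so r = 4.
Then A·4^0 = 2 gives A = 2, and g(t) = 2·4^t.
g(4) = 2·4^4 = 512.

512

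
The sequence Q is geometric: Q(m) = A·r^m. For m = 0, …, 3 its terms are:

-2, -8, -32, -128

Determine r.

4

Consecutive ratio: -8/(-2) = 4, and -32/(-8) = 4, so r = 4.
Then A·4^0 = -2 gives A = -2, and Q(m) = -2·4^m.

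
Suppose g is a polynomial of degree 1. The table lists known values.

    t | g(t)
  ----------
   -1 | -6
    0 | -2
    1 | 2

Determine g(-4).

First differences: 4, 4.
Level-1 differences are constant, so g has degree 1.
Fitting a degree-1 polynomial gives g(t) = 4t - 2.
Then g(-4) = -18.

-18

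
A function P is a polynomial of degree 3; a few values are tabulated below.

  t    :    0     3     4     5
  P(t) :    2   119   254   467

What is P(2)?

44

Write P(t) = at³ + bt² + ct + d; the 4 given values yield a linear system in the 4 coefficients.
Solving, P(t) = 3t³ + 3t² + 3t + 2.
Then P(2) = 44.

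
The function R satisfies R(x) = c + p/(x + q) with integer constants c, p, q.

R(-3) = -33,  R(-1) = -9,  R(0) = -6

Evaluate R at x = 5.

(R(x) − c)(x + q) = p for each data point; the three points give a linear system in c and q, then p follows.
Solving: c = 3, q = 4, p = -36, so R(x) = 3 − 36/(x + 4).
Then R(5) = 3 − 36/9 = -1.

-1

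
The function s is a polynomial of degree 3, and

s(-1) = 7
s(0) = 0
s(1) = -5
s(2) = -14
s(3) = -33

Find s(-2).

First differences: -7, -5, -9, -19. Second differences: 2, -4, -10. Third differences: -6, -6.
Level-3 differences are constant, so s has degree 3.
Fitting a degree-3 polynomial gives s(x) = -x³ + x² - 5x.
Then s(-2) = 22.

22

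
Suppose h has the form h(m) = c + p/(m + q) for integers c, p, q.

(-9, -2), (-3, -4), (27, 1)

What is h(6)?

8

(h(m) − c)(m + q) = p for each data point; the three points give a linear system in c and q, then p follows.
Solving: c = 0, q = -3, p = 24, so h(m) = 24/(m − 3).
Then h(6) = 0 + 24/3 = 8.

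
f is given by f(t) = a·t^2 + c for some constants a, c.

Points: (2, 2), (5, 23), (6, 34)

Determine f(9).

From f(2) = 2 and f(5) = 23: 4a + c = 2 and 25a + c = 23.
Subtracting: 21a = 21, so a = 1; then c = 2 − 1·4 = -2.
So f(t) = 1t² − 2, and f(9) = 79.

79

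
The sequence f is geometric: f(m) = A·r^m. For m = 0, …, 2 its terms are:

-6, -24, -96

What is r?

4

Consecutive ratio: -24/(-6) = 4, and -96/(-24) = 4, so r = 4.
Then A·4^0 = -6 gives A = -6, and f(m) = -6·4^m.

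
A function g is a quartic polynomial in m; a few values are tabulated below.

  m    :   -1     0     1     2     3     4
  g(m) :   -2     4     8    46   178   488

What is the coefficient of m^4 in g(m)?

First differences: 6, 4, 38, 132, 310. Second differences: -2, 34, 94, 178. Third differences: 36, 60, 84. Fourth differences: 24, 24.
Level-4 differences are constant, so g has degree 4.
Fitting a degree-4 polynomial gives g(m) = m^4 + 4m³ - 2m² + m + 4.
The coefficient of m^4 is 1.

1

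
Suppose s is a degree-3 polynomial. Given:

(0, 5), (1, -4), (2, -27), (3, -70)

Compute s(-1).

Write s(n) = an³ + bn² + cn + d; the 4 given values yield a linear system in the 4 coefficients.
Solving, s(n) = -n³ - 4n² - 4n + 5.
Then s(-1) = 6.

6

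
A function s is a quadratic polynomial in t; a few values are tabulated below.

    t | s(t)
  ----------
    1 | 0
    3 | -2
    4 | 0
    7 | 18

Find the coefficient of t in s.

Write s(t) = at² + bt + c; the 4 given values yield a linear system in the 3 coefficients.
Solving, s(t) = t² - 5t + 4.
The coefficient of t is -5.

-5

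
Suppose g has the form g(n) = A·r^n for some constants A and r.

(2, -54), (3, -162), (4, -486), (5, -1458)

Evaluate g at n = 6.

Consecutive ratio: -162/(-54) = 3, and -486/(-162) = 3, so r = 3.
Then A·3^2 = -54 gives A = -6, and g(n) = -6·3^n.
g(6) = -6·3^6 = -4374.

-4374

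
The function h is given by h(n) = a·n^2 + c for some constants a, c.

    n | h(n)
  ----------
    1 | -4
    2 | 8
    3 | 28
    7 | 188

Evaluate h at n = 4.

56

From h(1) = -4 and h(2) = 8: 1a + c = -4 and 4a + c = 8.
Subtracting: 3a = 12, so a = 4; then c = -4 − 4·1 = -8.
So h(n) = 4n² − 8, and h(4) = 56.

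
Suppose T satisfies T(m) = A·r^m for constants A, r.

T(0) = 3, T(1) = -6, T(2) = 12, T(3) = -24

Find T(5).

-96

Consecutive ratio: -6/3 = -2, and 12/(-6) = -2, so r = -2.
Then A·(-2)^0 = 3 gives A = 3, and T(m) = 3·(-2)^m.
T(5) = 3·(-2)^5 = -96.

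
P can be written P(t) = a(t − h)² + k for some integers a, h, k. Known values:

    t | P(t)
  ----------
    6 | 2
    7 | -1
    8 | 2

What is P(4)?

26

First differences -3, 3; second difference 6 = 2a, so a = 3.
Expanding, the t-coefficient is −2ah = -6h; matching it to the data gives h = 7, and then k = -1.
So P(t) = 3(t − 7)² − 1.
P(4) = 3·(-3)² − 1 = 26.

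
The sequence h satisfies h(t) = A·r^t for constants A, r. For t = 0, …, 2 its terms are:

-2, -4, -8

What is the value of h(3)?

-16

Consecutive ratio: -4/(-2) = 2, and -8/(-4) = 2, so r = 2.
Then A·2^0 = -2 gives A = -2, and h(t) = -2·2^t.
h(3) = -2·2^3 = -16.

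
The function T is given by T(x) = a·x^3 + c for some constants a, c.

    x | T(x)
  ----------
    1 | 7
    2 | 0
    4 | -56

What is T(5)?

-117

From T(1) = 7 and T(2) = 0: 1a + c = 7 and 8a + c = 0.
Subtracting: 7a = -7, so a = -1; then c = 7 − (-1)·1 = 8.
So T(x) = -1x³ + 8, and T(5) = -117.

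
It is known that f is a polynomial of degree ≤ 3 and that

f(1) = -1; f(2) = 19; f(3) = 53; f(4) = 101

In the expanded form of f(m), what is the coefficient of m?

Write f(m) = am³ + bm² + cm + d; the 4 given values yield a linear system in the 4 coefficients.
Solving, the leading coefficient vanishes, and f(m) = 7m² - m - 7.
The coefficient of m is -1.

-1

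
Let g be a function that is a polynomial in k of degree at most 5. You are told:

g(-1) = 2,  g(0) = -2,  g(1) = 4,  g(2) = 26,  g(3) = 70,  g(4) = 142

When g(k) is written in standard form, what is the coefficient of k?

0

Write g(k) = ak^5 + bk^4 + ck³ + dk² + ek + p; the 6 given values yield a linear system in the 6 coefficients.
Solving, the top 2 coefficients vanish, and g(k) = k³ + 5k² - 2.
The coefficient of k is 0.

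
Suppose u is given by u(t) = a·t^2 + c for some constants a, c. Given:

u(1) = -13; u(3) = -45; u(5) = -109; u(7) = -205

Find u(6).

-153

From u(1) = -13 and u(3) = -45: 1a + c = -13 and 9a + c = -45.
Subtracting: 8a = -32, so a = -4; then c = -13 − (-4)·1 = -9.
So u(t) = -4t² − 9, and u(6) = -153.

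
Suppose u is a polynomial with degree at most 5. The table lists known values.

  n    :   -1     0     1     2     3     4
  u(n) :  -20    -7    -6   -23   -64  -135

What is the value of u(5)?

First differences: 13, 1, -17, -41, -71. Second differences: -12, -18, -24, -30. Third differences: -6, -6, -6.
Level-3 differences are constant, so u has degree 3.
Fitting a degree-3 polynomial gives u(n) = -n³ - 6n² + 8n - 7.
Then u(5) = -242.

-242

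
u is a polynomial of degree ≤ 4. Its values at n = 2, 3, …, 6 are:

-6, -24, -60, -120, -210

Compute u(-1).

First differences: -18, -36, -60, -90. Second differences: -18, -24, -30. Third differences: -6, -6.
Level-3 differences are constant, so u has degree 3.
Fitting a degree-3 polynomial gives u(n) = -n³ + n.
Then u(-1) = 0.

0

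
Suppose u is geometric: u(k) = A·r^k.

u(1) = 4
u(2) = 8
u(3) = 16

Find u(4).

32

Consecutive ratio: 8/4 = 2, and 16/8 = 2, so r = 2.
Then A·2^1 = 4 gives A = 2, and u(k) = 2·2^k.
u(4) = 2·2^4 = 32.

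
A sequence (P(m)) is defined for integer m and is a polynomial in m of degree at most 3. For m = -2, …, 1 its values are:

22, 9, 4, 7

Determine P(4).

64

First differences: -13, -5, 3. Second differences: 8, 8.
Level-2 differences are constant, so P has degree 2.
Fitting a degree-2 polynomial gives P(m) = 4m² - m + 4.
Then P(4) = 64.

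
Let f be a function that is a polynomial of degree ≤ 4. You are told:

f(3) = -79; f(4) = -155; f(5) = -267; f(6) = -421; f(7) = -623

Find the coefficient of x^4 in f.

0

First differences: -76, -112, -154, -202. Second differences: -36, -42, -48. Third differences: -6, -6.
Level-3 differences are constant, so f has degree 3.
Fitting a degree-3 polynomial gives f(x) = -x³ - 6x² + 3x - 7.
The coefficient of x^4 is 0.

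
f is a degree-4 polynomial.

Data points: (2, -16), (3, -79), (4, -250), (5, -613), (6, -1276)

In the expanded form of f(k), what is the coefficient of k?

-3

Write f(k) = ak^4 + bk³ + ck² + dk + e; the 5 given values yield a linear system in the 5 coefficients.
Solving, f(k) = -k^4 + k² - 3k + 2.
The coefficient of k is -3.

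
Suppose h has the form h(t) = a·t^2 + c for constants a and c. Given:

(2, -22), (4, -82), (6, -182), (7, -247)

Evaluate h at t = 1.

From h(2) = -22 and h(4) = -82: 4a + c = -22 and 16a + c = -82.
Subtracting: 12a = -60, so a = -5; then c = -22 − (-5)·4 = -2.
So h(t) = -5t² − 2, and h(1) = -7.

-7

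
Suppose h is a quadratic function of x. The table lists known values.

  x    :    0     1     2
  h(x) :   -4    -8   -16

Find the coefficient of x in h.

-2

Write h(x) = ax² + bx + c; the 3 given values yield a linear system in the 3 coefficients.
Solving, h(x) = -2x² - 2x - 4.
The coefficient of x is -2.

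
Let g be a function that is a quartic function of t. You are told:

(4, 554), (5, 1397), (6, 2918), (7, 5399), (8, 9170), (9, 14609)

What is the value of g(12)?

First differences: 843, 1521, 2481, 3771, 5439. Second differences: 678, 960, 1290, 1668. Third differences: 282, 330, 378. Fourth differences: 48, 48.
Level-4 differences are constant, so g has degree 4.
Fitting a degree-4 polynomial gives g(t) = 2t^4 + 3t³ - 8t² - 6t + 2.
Then g(12) = 45434.

45434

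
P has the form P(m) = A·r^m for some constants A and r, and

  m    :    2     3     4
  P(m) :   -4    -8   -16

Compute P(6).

Consecutive ratio: -8/(-4) = 2, and -16/(-8) = 2, so r = 2.
Then A·2^2 = -4 gives A = -1, and P(m) = -1·2^m.
P(6) = -1·2^6 = -64.

-64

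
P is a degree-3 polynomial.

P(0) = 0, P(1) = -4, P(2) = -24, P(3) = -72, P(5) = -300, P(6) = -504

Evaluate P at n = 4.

-160

Write P(n) = an³ + bn² + cn + d; the 6 given values yield a linear system in the 4 coefficients.
Solving, P(n) = -2n³ - 2n².
Then P(4) = -160.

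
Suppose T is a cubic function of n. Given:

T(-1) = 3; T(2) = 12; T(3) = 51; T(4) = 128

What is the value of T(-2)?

-4

Write T(n) = an³ + bn² + cn + d; the 4 given values yield a linear system in the 4 coefficients.
Solving, T(n) = 2n³ + n² - 4n.
Then T(-2) = -4.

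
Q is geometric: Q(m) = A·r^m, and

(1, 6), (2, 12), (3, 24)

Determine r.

Consecutive ratio: 12/6 = 2, and 24/12 = 2, so r = 2.
Then A·2^1 = 6 gives A = 3, and Q(m) = 3·2^m.

2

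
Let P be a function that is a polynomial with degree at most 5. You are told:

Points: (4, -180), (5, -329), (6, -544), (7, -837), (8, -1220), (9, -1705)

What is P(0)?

-4

First differences: -149, -215, -293, -383, -485. Second differences: -66, -78, -90, -102. Third differences: -12, -12, -12.
Level-3 differences are constant, so P has degree 3.
Fitting a degree-3 polynomial gives P(x) = -2x³ - 3x² - 4.
The constant term is P(0) = -4.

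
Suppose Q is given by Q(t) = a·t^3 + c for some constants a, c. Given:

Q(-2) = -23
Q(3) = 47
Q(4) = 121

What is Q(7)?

From Q(-2) = -23 and Q(3) = 47: -8a + c = -23 and 27a + c = 47.
Subtracting: 35a = 70, so a = 2; then c = -23 − 2·(-8) = -7.
So Q(t) = 2t³ − 7, and Q(7) = 679.

679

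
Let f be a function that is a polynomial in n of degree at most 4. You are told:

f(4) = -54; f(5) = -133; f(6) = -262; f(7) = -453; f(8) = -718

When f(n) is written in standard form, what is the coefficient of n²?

5

First differences: -79, -129, -191, -265. Second differences: -50, -62, -74. Third differences: -12, -12.
Level-3 differences are constant, so f has degree 3.
Fitting a degree-3 polynomial gives f(n) = -2n³ + 5n² - 2n + 2.
The coefficient of n² is 5.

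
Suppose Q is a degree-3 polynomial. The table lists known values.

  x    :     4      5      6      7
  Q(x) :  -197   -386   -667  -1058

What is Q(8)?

Write Q(x) = ax³ + bx² + cx + d; the 4 given values yield a linear system in the 4 coefficients.
Solving, Q(x) = -3x³ - x² + 3x - 1.
Then Q(8) = -1577.

-1577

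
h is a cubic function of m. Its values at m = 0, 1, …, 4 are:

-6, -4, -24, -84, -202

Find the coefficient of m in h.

First differences: 2, -20, -60, -118. Second differences: -22, -40, -58. Third differences: -18, -18.
Level-3 differences are constant, so h has degree 3.
Fitting a degree-3 polynomial gives h(m) = -3m³ - 2m² + 7m - 6.
The coefficient of m is 7.

7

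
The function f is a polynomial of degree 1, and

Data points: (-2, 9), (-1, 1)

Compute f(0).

Write f(x) = ax + b; the 2 given values yield a linear system in the 2 coefficients.
Solving, f(x) = -8x - 7.
Then f(0) = -7.

-7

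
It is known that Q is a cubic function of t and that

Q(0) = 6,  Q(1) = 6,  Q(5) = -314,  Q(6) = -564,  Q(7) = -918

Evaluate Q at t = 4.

-150

Write Q(t) = at³ + bt² + ct + d; the 5 given values yield a linear system in the 4 coefficients.
Solving, Q(t) = -3t³ + 2t² + t + 6.
Then Q(4) = -150.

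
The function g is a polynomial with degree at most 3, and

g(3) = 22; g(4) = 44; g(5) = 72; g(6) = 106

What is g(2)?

6

First differences: 22, 28, 34. Second differences: 6, 6.
Level-2 differences are constant, so g has degree 2.
Fitting a degree-2 polynomial gives g(m) = 3m² + m - 8.
Then g(2) = 6.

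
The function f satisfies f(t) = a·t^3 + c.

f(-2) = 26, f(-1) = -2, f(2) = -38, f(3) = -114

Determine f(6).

-870

From f(-2) = 26 and f(-1) = -2: -8a + c = 26 and -1a + c = -2.
Subtracting: 7a = -28, so a = -4; then c = 26 − (-4)·(-8) = -6.
So f(t) = -4t³ − 6, and f(6) = -870.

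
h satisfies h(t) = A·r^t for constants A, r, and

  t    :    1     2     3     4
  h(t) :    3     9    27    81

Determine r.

Consecutive ratio: 9/3 = 3, and 27/9 = 3, so r = 3.
Then A·3^1 = 3 gives A = 1, and h(t) = 1·3^t.

3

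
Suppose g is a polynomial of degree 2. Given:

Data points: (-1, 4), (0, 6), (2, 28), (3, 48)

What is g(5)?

106

Write g(t) = at² + bt + c; the 4 given values yield a linear system in the 3 coefficients.
Solving, g(t) = 3t² + 5t + 6.
Then g(5) = 106.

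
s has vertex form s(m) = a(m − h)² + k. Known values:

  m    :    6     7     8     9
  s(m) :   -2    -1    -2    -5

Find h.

First differences 1, -1, -3; second difference -2 = 2a, so a = -1.
Expanding, the m-coefficient is −2ah = 2h; matching it to the data gives h = 7, and then k = -1.
So s(m) = -1(m − 7)² − 1.
Hence h = 7.

7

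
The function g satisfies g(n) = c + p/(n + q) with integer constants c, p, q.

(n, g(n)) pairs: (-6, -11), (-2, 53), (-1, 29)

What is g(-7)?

-7

(g(n) − c)(n + q) = p for each data point; the three points give a linear system in c and q, then p follows.
Solving: c = 5, q = 3, p = 48, so g(n) = 5 + 48/(n + 3).
Then g(-7) = 5 + 48/(-4) = -7.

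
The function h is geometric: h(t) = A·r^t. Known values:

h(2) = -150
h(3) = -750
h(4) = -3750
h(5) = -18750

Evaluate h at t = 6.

Consecutive ratio: -750/(-150) = 5, and -3750/(-750) = 5, so r = 5.
Then A·5^2 = -150 gives A = -6, and h(t) = -6·5^t.
h(6) = -6·5^6 = -93750.

-93750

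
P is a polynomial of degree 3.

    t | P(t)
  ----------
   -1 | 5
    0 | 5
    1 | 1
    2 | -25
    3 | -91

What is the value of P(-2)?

19

First differences: 0, -4, -26, -66. Second differences: -4, -22, -40. Third differences: -18, -18.
Level-3 differences are constant, so P has degree 3.
Fitting a degree-3 polynomial gives P(t) = -3t³ - 2t² + t + 5.
Then P(-2) = 19.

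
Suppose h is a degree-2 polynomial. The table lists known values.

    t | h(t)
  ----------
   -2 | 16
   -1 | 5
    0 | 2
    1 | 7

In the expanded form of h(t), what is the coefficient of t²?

4

First differences: -11, -3, 5. Second differences: 8, 8.
Level-2 differences are constant, so h has degree 2.
Fitting a degree-2 polynomial gives h(t) = 4t² + t + 2.
The coefficient of t² is 4.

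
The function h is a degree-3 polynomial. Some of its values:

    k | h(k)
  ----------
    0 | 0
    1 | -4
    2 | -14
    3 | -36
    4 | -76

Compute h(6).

Write h(k) = ak³ + bk² + ck + d; the 5 given values yield a linear system in the 4 coefficients.
Solving, h(k) = -k³ - 3k.
Then h(6) = -234.

-234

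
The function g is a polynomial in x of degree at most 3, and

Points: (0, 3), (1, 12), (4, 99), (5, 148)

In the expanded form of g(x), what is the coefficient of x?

4

Write g(x) = ax³ + bx² + cx + d; the 4 given values yield a linear system in the 4 coefficients.
Solving, the leading coefficient vanishes, and g(x) = 5x² + 4x + 3.
The coefficient of x is 4.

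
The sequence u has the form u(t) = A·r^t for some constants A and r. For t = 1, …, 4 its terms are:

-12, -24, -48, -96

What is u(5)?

Consecutive ratio: -24/(-12) = 2, and -48/(-24) = 2, so r = 2.
Then A·2^1 = -12 gives A = -6, and u(t) = -6·2^t.
u(5) = -6·2^5 = -192.

-192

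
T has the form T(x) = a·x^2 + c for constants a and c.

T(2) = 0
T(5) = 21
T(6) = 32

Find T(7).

45

From T(2) = 0 and T(5) = 21: 4a + c = 0 and 25a + c = 21.
Subtracting: 21a = 21, so a = 1; then c = 0 − 1·4 = -4.
So T(x) = 1x² − 4, and T(7) = 45.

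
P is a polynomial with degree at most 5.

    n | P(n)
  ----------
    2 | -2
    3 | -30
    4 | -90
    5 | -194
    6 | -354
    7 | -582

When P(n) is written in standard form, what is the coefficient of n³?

First differences: -28, -60, -104, -160, -228. Second differences: -32, -44, -56, -68. Third differences: -12, -12, -12.
Level-3 differences are constant, so P has degree 3.
Fitting a degree-3 polynomial gives P(n) = -2n³ + 2n² + 6.
The coefficient of n³ is -2.

-2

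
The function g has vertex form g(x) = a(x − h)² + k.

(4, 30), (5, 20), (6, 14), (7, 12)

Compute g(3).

44

First differences -10, -6, -2; second difference 4 = 2a, so a = 2.
Expanding, the x-coefficient is −2ah = -4h; matching it to the data gives h = 7, and then k = 12.
So g(x) = 2(x − 7)² + 12.
g(3) = 2·(-4)² + 12 = 44.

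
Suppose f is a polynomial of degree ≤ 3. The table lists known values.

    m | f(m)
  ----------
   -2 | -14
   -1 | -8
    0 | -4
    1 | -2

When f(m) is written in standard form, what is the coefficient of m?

3

First differences: 6, 4, 2. Second differences: -2, -2.
Level-2 differences are constant, so f has degree 2.
Fitting a degree-2 polynomial gives f(m) = -m² + 3m - 4.
The coefficient of m is 3.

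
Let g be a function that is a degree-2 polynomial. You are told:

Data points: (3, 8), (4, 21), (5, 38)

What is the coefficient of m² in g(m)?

2

Write g(m) = am² + bm + c; the 3 given values yield a linear system in the 3 coefficients.
Solving, g(m) = 2m² - m - 7.
The coefficient of m² is 2.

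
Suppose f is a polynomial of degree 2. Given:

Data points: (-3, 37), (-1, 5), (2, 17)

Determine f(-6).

Write f(n) = an² + bn + c; the 3 given values yield a linear system in the 3 coefficients.
Solving, f(n) = 4n² + 1.
Then f(-6) = 145.

145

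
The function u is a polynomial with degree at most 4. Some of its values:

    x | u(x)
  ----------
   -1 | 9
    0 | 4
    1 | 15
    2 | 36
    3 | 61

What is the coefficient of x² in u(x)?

8

First differences: -5, 11, 21, 25. Second differences: 16, 10, 4. Third differences: -6, -6.
Level-3 differences are constant, so u has degree 3.
Fitting a degree-3 polynomial gives u(x) = -x³ + 8x² + 4x + 4.
The coefficient of x² is 8.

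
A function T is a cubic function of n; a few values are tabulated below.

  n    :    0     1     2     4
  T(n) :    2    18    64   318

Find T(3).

Write T(n) = an³ + bn² + cn + d; the 4 given values yield a linear system in the 4 coefficients.
Solving, T(n) = 3n³ + 6n² + 7n + 2.
Then T(3) = 158.

158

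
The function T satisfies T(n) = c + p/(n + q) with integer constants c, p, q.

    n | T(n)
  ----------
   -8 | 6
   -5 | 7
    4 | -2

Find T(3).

(T(n) − c)(n + q) = p for each data point; the three points give a linear system in c and q, then p follows.
Solving: c = 4, q = -1, p = -18, so T(n) = 4 − 18/(n − 1).
Then T(3) = 4 − 18/2 = -5.

-5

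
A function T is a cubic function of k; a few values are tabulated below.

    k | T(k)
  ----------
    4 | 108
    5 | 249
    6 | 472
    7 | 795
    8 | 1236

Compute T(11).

3447

Write T(k) = ak³ + bk² + ck + d; the 5 given values yield a linear system in the 4 coefficients.
Solving, T(k) = 3k³ - 4k² - 6k + 4.
Then T(11) = 3447.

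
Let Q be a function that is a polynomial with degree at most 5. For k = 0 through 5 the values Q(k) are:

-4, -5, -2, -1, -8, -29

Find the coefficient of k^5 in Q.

Write Q(k) = ak^5 + bk^4 + ck³ + dk² + ek + p; the 6 given values yield a linear system in the 6 coefficients.
Solving, the top 2 coefficients vanish, and Q(k) = -k³ + 5k² - 5k - 4.
The coefficient of k^5 is 0.

0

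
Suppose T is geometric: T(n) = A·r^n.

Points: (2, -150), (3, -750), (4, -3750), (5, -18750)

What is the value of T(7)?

Consecutive ratio: -750/(-150) = 5, and -3750/(-750) = 5, so r = 5.
Then A·5^2 = -150 gives A = -6, and T(n) = -6·5^n.
T(7) = -6·5^7 = -468750.

-468750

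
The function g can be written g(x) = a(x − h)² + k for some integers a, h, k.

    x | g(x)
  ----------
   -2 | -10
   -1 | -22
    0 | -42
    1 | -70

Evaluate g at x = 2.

-106

First differences -12, -20, -28; second difference -8 = 2a, so a = -4.
Expanding, the x-coefficient is −2ah = 8h; matching it to the data gives h = -3, and then k = -6.
So g(x) = -4(x + 3)² − 6.
g(2) = -4·5² − 6 = -106.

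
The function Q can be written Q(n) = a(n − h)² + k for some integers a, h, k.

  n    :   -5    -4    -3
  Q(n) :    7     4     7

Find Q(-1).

31

First differences -3, 3; second difference 6 = 2a, so a = 3.
Expanding, the n-coefficient is −2ah = -6h; matching it to the data gives h = -4, and then k = 4.
So Q(n) = 3(n + 4)² + 4.
Q(-1) = 3·3² + 4 = 31.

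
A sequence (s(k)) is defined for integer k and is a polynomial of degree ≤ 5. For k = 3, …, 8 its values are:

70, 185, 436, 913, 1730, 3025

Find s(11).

11518

First differences: 115, 251, 477, 817, 1295. Second differences: 136, 226, 340, 478. Third differences: 90, 114, 138. Fourth differences: 24, 24.
Level-4 differences are constant, so s has degree 4.
Fitting a degree-4 polynomial gives s(k) = k^4 - 3k³ + 7k² + 2k + 1.
Then s(11) = 11518.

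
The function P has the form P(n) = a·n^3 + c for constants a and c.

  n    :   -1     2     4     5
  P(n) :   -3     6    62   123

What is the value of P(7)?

From P(-1) = -3 and P(2) = 6: -1a + c = -3 and 8a + c = 6.
Subtracting: 9a = 9, so a = 1; then c = -3 − 1·(-1) = -2.
So P(n) = 1n³ − 2, and P(7) = 341.

341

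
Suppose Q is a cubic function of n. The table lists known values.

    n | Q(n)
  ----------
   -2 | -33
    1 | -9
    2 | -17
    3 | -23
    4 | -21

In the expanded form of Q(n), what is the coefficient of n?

Write Q(n) = an³ + bn² + cn + d; the 5 given values yield a linear system in the 4 coefficients.
Solving, Q(n) = n³ - 5n² - 5.
The coefficient of n is 0.

0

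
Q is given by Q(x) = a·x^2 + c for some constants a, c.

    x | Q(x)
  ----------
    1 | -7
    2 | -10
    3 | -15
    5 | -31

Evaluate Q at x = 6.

-42

From Q(1) = -7 and Q(2) = -10: 1a + c = -7 and 4a + c = -10.
Subtracting: 3a = -3, so a = -1; then c = -7 − (-1)·1 = -6.
So Q(x) = -1x² − 6, and Q(6) = -42.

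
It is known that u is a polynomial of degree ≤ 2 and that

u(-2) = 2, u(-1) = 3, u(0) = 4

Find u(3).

First differences: 1, 1.
Level-1 differences are constant, so u has degree 1.
Fitting a degree-1 polynomial gives u(k) = k + 4.
Then u(3) = 7.

7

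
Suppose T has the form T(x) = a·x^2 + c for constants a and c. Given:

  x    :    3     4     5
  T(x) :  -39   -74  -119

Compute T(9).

-399

From T(3) = -39 and T(4) = -74: 9a + c = -39 and 16a + c = -74.
Subtracting: 7a = -35, so a = -5; then c = -39 − (-5)·9 = 6.
So T(x) = -5x² + 6, and T(9) = -399.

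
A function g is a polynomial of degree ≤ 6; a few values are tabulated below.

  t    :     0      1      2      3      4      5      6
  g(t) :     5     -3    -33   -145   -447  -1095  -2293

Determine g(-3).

-223

Write g(t) = at^6 + bt^5 + ct^4 + dt³ + et² + pt + q; the 7 given values yield a linear system in the 7 coefficients.
Solving, the top 2 coefficients vanish, and g(t) = -2t^4 + 2t³ - 3t² - 5t + 5.
Then g(-3) = -223.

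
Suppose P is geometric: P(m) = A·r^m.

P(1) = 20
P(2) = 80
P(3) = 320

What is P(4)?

1280

Consecutive ratio: 80/20 = 4, and 320/80 = 4, so r = 4.
Then A·4^1 = 20 gives A = 5, and P(m) = 5·4^m.
P(4) = 5·4^4 = 1280.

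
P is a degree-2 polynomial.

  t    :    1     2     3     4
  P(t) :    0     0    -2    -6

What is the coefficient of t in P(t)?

First differences: 0, -2, -4. Second differences: -2, -2.
Level-2 differences are constant, so P has degree 2.
Fitting a degree-2 polynomial gives P(t) = -t² + 3t - 2.
The coefficient of t is 3.

3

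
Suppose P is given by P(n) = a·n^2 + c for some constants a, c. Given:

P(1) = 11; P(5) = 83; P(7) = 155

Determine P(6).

From P(1) = 11 and P(5) = 83: 1a + c = 11 and 25a + c = 83.
Subtracting: 24a = 72, so a = 3; then c = 11 − 3·1 = 8.
So P(n) = 3n² + 8, and P(6) = 116.

116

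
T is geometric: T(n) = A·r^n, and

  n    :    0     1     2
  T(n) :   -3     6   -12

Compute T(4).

Consecutive ratio: 6/(-3) = -2, and -12/6 = -2, so r = -2.
Then A·(-2)^0 = -3 gives A = -3, and T(n) = -3·(-2)^n.
T(4) = -3·(-2)^4 = -48.

-48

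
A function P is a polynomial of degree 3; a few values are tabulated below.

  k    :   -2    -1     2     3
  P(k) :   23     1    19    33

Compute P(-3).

69

Write P(k) = ak³ + bk² + ck + d; the 4 given values yield a linear system in the 4 coefficients.
Solving, P(k) = -k³ + 6k² + 3k - 3.
Then P(-3) = 69.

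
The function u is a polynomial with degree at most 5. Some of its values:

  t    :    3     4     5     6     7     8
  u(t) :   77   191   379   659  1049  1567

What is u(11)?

First differences: 114, 188, 280, 390, 518. Second differences: 74, 92, 110, 128. Third differences: 18, 18, 18.
Level-3 differences are constant, so u has degree 3.
Fitting a degree-3 polynomial gives u(t) = 3t³ + t² - 4t - 1.
Then u(11) = 4069.

4069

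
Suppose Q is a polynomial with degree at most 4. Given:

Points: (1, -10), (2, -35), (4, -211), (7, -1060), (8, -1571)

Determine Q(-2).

29

Write Q(m) = am^4 + bm³ + cm² + dm + e; the 5 given values yield a linear system in the 5 coefficients.
Solving, the leading coefficient vanishes, and Q(m) = -3m³ - 4m - 3.
Then Q(-2) = 29.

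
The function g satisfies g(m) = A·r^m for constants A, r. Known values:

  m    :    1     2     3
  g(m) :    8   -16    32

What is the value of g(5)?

128

Consecutive ratio: -16/8 = -2, and 32/(-16) = -2, so r = -2.
Then A·(-2)^1 = 8 gives A = -4, and g(m) = -4·(-2)^m.
g(5) = -4·(-2)^5 = 128.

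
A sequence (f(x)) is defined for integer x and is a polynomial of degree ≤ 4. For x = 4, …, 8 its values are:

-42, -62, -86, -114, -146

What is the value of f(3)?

-26

First differences: -20, -24, -28, -32. Second differences: -4, -4, -4.
Level-2 differences are constant, so f has degree 2.
Fitting a degree-2 polynomial gives f(x) = -2x² - 2x - 2.
Then f(3) = -26.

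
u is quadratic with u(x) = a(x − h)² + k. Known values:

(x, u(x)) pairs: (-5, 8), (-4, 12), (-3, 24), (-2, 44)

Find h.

First differences 4, 12, 20; second difference 8 = 2a, so a = 4.
Expanding, the x-coefficient is −2ah = -8h; matching it to the data gives h = -5, and then k = 8.
So u(x) = 4(x + 5)² + 8.
Hence h = -5.

-5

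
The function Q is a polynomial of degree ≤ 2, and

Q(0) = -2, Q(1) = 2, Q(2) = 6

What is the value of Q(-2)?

First differences: 4, 4.
Level-1 differences are constant, so Q has degree 1.
Fitting a degree-1 polynomial gives Q(k) = 4k - 2.
Then Q(-2) = -10.

-10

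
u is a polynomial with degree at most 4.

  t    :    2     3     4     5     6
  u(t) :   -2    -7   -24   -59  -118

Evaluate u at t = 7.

-207

Write u(t) = at^4 + bt³ + ct² + dt + e; the 5 given values yield a linear system in the 5 coefficients.
Solving, the leading coefficient vanishes, and u(t) = -t³ + 3t² - t - 4.
Then u(7) = -207.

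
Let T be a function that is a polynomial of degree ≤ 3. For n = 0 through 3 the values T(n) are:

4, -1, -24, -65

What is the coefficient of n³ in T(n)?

Write T(n) = an³ + bn² + cn + d; the 4 given values yield a linear system in the 4 coefficients.
Solving, the leading coefficient vanishes, and T(n) = -9n² + 4n + 4.
The coefficient of n³ is 0.

0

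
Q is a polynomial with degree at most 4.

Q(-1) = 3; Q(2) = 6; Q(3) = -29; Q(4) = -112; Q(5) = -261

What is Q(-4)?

Write Q(m) = am^4 + bm³ + cm² + dm + e; the 5 given values yield a linear system in the 5 coefficients.
Solving, the leading coefficient vanishes, and Q(m) = -3m³ + 3m² + 7m + 4.
Then Q(-4) = 216.

216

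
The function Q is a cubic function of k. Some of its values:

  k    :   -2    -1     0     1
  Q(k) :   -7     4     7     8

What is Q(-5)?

-148

Write Q(k) = ak³ + bk² + ck + d; the 4 given values yield a linear system in the 4 coefficients.
Solving, Q(k) = k³ - k² + k + 7.
Then Q(-5) = -148.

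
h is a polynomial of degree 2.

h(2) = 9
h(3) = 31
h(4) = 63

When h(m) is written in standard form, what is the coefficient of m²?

5

Write h(m) = am² + bm + c; the 3 given values yield a linear system in the 3 coefficients.
Solving, h(m) = 5m² - 3m - 5.
The coefficient of m² is 5.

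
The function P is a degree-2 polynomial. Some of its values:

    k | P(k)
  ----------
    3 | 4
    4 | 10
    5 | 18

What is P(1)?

-2

Write P(k) = ak² + bk + c; the 3 given values yield a linear system in the 3 coefficients.
Solving, P(k) = k² - k - 2.
Then P(1) = -2.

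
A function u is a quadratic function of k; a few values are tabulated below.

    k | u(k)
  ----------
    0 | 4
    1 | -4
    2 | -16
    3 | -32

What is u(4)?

-52

Write u(k) = ak² + bk + c; the 4 given values yield a linear system in the 3 coefficients.
Solving, u(k) = -2k² - 6k + 4.
Then u(4) = -52.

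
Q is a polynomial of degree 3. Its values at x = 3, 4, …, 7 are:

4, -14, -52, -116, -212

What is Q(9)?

First differences: -18, -38, -64, -96. Second differences: -20, -26, -32. Third differences: -6, -6.
Level-3 differences are constant, so Q has degree 3.
Fitting a degree-3 polynomial gives Q(x) = -x³ + 2x² + 5x - 2.
Then Q(9) = -524.

-524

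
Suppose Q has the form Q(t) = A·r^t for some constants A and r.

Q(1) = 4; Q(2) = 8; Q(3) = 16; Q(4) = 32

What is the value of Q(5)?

Consecutive ratio: 8/4 = 2, and 16/8 = 2, so r = 2.
Then A·2^1 = 4 gives A = 2, and Q(t) = 2·2^t.
Q(5) = 2·2^5 = 64.

64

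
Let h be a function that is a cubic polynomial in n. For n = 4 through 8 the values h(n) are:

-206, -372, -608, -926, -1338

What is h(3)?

First differences: -166, -236, -318, -412. Second differences: -70, -82, -94. Third differences: -12, -12.
Level-3 differences are constant, so h has degree 3.
Fitting a degree-3 polynomial gives h(n) = -2n³ - 5n² + n - 2.
Then h(3) = -98.

-98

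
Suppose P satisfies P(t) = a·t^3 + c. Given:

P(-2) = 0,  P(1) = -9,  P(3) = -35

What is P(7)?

From P(-2) = 0 and P(1) = -9: -8a + c = 0 and 1a + c = -9.
Subtracting: 9a = -9, so a = -1; then c = 0 − (-1)·(-8) = -8.
So P(t) = -1t³ − 8, and P(7) = -351.

-351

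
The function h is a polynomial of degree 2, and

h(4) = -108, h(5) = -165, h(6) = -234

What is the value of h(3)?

Write h(t) = at² + bt + c; the 3 given values yield a linear system in the 3 coefficients.
Solving, h(t) = -6t² - 3t.
Then h(3) = -63.

-63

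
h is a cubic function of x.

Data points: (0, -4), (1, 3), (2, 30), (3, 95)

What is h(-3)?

-85

Write h(x) = ax³ + bx² + cx + d; the 4 given values yield a linear system in the 4 coefficients.
Solving, h(x) = 3x³ + x² + 3x - 4.
Then h(-3) = -85.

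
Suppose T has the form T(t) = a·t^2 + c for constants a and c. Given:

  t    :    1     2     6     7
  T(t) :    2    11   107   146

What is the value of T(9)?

From T(1) = 2 and T(2) = 11: 1a + c = 2 and 4a + c = 11.
Subtracting: 3a = 9, so a = 3; then c = 2 − 3·1 = -1.
So T(t) = 3t² − 1, and T(9) = 242.

242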